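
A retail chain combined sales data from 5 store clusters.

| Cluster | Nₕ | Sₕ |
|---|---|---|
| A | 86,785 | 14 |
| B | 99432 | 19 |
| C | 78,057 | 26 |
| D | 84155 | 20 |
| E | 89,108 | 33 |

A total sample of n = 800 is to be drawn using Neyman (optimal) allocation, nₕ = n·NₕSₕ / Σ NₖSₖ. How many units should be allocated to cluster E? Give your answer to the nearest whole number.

Σ NₕSₕ = 86785·14 + 99432·19 + 78057·26 + 84155·20 + 89108·33 = 9757344.
Share for E: 2940564/9757344 = 0.30137.
n_E = 800 × 0.30137 = 241.095... → 241.

241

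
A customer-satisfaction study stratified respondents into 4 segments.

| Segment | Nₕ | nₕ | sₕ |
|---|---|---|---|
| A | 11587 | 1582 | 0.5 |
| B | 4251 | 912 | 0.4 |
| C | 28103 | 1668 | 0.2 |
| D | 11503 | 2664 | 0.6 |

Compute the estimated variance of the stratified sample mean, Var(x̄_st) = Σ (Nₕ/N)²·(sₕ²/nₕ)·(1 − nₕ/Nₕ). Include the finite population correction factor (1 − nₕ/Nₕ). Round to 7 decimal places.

N = 55444. Term for each stratum: Wₕ²sₕ²/nₕ·(1−nₕ/Nₕ).
Var(x̄_st) = 0.0000059595 + 0.0000008101 + 0.0000057954 + 0.0000044696 = 0.0000170347 → 0.0000170.

0.0000170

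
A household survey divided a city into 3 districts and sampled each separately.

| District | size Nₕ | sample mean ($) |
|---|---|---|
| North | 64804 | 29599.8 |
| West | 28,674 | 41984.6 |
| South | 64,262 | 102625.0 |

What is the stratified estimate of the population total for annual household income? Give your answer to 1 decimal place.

9716939609.6

Estimate total by summing Nₕ·x̄ₕ over strata.
64804·29599.8 + 28674·41984.6 + 64262·102625.0 = 1918185439.2 + 1203866420.4 + 6594887750 = 9716939609.6.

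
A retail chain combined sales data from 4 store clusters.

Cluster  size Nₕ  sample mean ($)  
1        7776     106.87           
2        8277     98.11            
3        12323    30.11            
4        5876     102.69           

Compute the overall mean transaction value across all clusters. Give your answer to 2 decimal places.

N = 7776 + 8277 + 12323 + 5876 = 34252.
The stratified mean weights each stratum mean by its population share Nₕ/N.
Σ Nₕx̄ₕ = 7776·106.87 + 8277·98.11 + 12323·30.11 + 5876·102.69 = 831021.12 + 812056.47 + 371045.53 + 603406.44 = 2617529.56.
Divide by N: 2617529.56 / 34252 = 76.4198... → 76.42.

76.42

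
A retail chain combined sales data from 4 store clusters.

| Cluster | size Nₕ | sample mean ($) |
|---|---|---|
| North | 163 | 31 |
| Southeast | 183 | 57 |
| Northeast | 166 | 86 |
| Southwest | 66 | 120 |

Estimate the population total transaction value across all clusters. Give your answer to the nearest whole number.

North: 163·31 = 5053
Southeast: 183·57 = 10431
Northeast: 166·86 = 14276
Southwest: 66·120 = 7920
τ̂ = Σ Nₕx̄ₕ = 37680.

37680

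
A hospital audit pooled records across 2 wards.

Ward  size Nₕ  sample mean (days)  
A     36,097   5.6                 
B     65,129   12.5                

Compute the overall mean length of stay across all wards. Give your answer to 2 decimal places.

x̄_st = (Σ Nₕx̄ₕ) / (Σ Nₕ) = (36097·5.6 + 65129·12.5) / 101226
= 1016255.7 / 101226 = 10.0395... → 10.04.

10.04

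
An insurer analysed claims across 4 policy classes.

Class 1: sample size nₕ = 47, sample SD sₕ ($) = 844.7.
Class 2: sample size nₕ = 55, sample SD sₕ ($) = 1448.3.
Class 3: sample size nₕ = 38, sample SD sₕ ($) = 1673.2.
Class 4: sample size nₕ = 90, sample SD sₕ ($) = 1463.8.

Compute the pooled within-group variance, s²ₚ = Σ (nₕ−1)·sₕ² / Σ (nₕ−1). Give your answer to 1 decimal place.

1948571.4

Degrees of freedom: 46 + 54 + 37 + 89 = 226.
Σ(nₕ−1)sₕ² = 46·713518.09 + 54·2097572.89 + 37·2799598.24 + 89·2142710.44 = 440377132.24.
s²ₚ = 440377132.24 / 226 = 1948571.382... → 1948571.4.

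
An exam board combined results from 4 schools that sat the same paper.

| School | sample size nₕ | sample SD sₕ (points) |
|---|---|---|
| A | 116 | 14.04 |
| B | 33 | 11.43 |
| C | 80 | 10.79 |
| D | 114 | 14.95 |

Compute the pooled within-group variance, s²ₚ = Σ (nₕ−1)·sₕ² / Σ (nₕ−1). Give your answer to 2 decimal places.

180.83

A: (116−1)·14.04² = 115·197.1216 = 22668.984
B: (33−1)·11.43² = 32·130.6449 = 4180.6368
C: (80−1)·10.79² = 79·116.4241 = 9197.5039
D: (114−1)·14.95² = 113·223.5025 = 25255.7825
Numerator = 61302.9072; denominator = Σ(nₕ−1) = 339.
s²ₚ = 61302.9072/339 = 180.8345... → 180.83.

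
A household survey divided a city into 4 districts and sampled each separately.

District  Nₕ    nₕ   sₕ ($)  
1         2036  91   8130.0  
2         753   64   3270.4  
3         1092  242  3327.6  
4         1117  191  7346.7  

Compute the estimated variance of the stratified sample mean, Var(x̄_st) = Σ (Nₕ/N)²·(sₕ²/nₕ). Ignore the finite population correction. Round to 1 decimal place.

140624.1

N = 4998. Term for each stratum: Wₕ²sₕ²/nₕ.
Var(x̄_st) = 120532.1054 + 3793.3177 + 2184.2364 + 14114.4866 = 140624.1462 → 140624.1.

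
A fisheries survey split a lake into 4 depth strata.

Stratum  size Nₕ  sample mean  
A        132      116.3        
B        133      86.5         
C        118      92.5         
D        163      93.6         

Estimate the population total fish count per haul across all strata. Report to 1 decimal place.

53027.9

Estimate total by summing Nₕ·x̄ₕ over strata.
132·116.3 + 133·86.5 + 118·92.5 + 163·93.6 = 15351.6 + 11504.5 + 10915 + 15256.8 = 53027.9.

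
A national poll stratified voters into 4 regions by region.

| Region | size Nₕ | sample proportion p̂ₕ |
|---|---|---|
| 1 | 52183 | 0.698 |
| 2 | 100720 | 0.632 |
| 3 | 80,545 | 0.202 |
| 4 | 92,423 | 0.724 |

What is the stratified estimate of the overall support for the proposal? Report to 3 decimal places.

N = 52183 + 100720 + 80545 + 92423 = 325871.
Overall proportion = Σ (Nₕ/N)·p̂ₕ.
Σ Nₕp̂ₕ = 36423.734 + 63655.04 + 16270.09 + 66914.252 = 183263.116.
183263.116 / 325871 = 0.56238... → 0.562.

0.562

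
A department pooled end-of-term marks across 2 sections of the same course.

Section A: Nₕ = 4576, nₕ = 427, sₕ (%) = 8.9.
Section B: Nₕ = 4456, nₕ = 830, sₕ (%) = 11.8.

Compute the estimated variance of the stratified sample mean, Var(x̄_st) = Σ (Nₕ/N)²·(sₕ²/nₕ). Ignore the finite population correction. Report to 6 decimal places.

0.088449

N = 9032; Wₕ = Nₕ/N.
section A: (4576/9032)²·8.9²/427 = 0.047616373
section B: (4456/9032)²·11.8²/830 = 0.040832731
Sum = 0.088449104 → 0.088449.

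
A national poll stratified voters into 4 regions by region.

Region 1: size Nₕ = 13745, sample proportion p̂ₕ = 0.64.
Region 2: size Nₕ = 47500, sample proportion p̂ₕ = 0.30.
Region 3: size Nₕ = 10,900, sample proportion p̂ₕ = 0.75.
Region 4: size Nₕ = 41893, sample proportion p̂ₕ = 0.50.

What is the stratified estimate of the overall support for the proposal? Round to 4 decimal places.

0.4575

N = 13745 + 47500 + 10900 + 41893 = 114038.
Overall proportion = Σ (Nₕ/N)·p̂ₕ.
Σ Nₕp̂ₕ = 8796.8 + 14250 + 8175 + 20946.5 = 52168.3.
52168.3 / 114038 = 0.457464... → 0.4575.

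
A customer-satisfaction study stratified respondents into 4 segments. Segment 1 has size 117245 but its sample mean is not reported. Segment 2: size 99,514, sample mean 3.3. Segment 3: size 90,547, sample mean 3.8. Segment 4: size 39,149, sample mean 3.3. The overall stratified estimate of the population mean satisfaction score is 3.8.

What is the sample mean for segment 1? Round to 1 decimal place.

4.4

N = 117245 + 99514 + 90547 + 39149 = 346455.
Overall total = μ·N = 3.8·346455 = 1316529.
Subtract the known strata: 99514·3.3 + 90547·3.8 + 39149·3.3 = 801666.5.
Remaining total for segment 1: 1316529 − 801666.5 = 514862.5.
Divide by its size: 514862.5 / 117245 = 4.391... → 4.4.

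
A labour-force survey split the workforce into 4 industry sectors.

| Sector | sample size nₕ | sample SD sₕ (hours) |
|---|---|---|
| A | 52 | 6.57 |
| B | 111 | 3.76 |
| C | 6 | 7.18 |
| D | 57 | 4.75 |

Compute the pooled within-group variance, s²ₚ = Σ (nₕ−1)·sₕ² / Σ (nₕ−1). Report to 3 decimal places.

A: (52−1)·6.57² = 51·43.1649 = 2201.4099
B: (111−1)·3.76² = 110·14.1376 = 1555.136
C: (6−1)·7.18² = 5·51.5524 = 257.762
D: (57−1)·4.75² = 56·22.5625 = 1263.5
Numerator = 5277.8079; denominator = Σ(nₕ−1) = 222.
s²ₚ = 5277.8079/222 = 23.77391... → 23.774.

23.774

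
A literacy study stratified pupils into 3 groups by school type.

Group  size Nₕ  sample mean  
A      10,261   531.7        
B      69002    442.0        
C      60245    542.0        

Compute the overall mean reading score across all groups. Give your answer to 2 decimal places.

N = 10261 + 69002 + 60245 = 139508.
Overall mean = Σ (Nₕ/N)·x̄ₕ — weight by population share, not a simple average.
Σ Nₕx̄ₕ = 10261·531.7 + 69002·442.0 + 60245·542.0 = 5455773.7 + 30498884 + 32652790 = 68607447.7.
Divide by N: 68607447.7 / 139508 = 491.7815... → 491.78.

491.78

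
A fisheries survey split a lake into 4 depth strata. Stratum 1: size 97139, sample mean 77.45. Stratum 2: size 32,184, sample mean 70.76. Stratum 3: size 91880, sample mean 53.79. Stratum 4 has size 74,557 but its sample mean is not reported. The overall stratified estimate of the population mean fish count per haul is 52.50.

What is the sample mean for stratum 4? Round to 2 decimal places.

Σ Nₕx̄ₕ = N·μ, so 74557·x̄_4 = 295760·52.50 − (97139·77.45 + 32184·70.76 + 91880·53.79).
= 15527400 − 14742980.59 = 784419.41.
x̄_4 = 784419.41 / 74557 = 10.5211... → 10.52.

10.52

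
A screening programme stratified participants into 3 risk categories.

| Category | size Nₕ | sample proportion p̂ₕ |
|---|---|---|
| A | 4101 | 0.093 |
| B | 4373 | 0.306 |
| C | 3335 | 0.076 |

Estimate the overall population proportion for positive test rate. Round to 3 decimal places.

Wₕ = Nₕ/N with N = 11809: 0.3473, 0.3703, 0.2824.
p̂_st = 0.3473·0.093 + 0.3703·0.306 + 0.2824·0.076 ≈ 0.16708... → 0.167.

0.167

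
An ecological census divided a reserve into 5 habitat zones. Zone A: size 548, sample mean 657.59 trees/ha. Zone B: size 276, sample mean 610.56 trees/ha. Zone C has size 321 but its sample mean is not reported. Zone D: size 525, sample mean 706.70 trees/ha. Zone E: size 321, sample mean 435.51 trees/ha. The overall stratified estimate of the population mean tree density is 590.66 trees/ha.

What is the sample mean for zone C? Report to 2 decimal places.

N = 548 + 276 + 321 + 525 + 321 = 1991.
Overall total = μ·N = 590.66·1991 = 1176004.06.
Subtract the known strata: 548·657.59 + 276·610.56 + 525·706.70 + 321·435.51 = 1039690.09.
Remaining total for zone C: 1176004.06 − 1039690.09 = 136313.97.
Divide by its size: 136313.97 / 321 = 424.6541... → 424.65.

424.65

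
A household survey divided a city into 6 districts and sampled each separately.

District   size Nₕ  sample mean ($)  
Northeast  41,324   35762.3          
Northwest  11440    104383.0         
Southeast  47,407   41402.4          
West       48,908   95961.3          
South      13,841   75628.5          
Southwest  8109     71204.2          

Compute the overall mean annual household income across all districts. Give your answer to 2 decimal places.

x̄_st = (Σ Nₕx̄ₕ) / (Σ Nₕ) = (41324·35762.3 + 11440·104383.0 + 47407·41402.4 + 48908·95961.3 + 13841·75628.5 + 8109·71204.2) / 171029
= 10952190568.7 / 171029 = 64037.0380... → 64037.04.

64037.04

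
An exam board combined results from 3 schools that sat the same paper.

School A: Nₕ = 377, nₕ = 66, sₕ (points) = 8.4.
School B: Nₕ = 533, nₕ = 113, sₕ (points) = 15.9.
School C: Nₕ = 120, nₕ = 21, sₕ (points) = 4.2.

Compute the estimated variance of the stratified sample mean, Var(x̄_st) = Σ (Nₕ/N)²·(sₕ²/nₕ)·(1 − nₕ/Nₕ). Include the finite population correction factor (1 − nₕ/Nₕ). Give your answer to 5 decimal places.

N = 1030. Term for each stratum: Wₕ²sₕ²/nₕ·(1−nₕ/Nₕ).
Var(x̄_st) = 0.11815223 + 0.47208245 + 0.00940635 = 0.59964103 → 0.59964.

0.59964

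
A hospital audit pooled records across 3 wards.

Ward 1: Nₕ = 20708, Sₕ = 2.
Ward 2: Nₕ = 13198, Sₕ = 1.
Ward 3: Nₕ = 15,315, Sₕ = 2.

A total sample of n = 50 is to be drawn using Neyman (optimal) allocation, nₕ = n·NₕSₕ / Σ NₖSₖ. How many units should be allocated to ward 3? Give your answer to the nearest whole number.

1: NₕSₕ = 20708·2 = 41416
2: NₕSₕ = 13198·1 = 13198
3: NₕSₕ = 15315·2 = 30630
Σ NₕSₕ = 85244.
n_3 = 50·30630/85244 = 17.966... → 18.

18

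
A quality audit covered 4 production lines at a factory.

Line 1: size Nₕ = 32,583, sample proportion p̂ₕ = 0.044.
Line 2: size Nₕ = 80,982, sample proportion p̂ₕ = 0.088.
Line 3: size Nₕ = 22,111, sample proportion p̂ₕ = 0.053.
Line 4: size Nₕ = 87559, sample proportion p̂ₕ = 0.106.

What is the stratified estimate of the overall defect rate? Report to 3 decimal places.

0.085

N = 32583 + 80982 + 22111 + 87559 = 223235.
Overall proportion = Σ (Nₕ/N)·p̂ₕ.
Σ Nₕp̂ₕ = 1433.652 + 7126.416 + 1171.883 + 9281.254 = 19013.205.
19013.205 / 223235 = 0.08517... → 0.085.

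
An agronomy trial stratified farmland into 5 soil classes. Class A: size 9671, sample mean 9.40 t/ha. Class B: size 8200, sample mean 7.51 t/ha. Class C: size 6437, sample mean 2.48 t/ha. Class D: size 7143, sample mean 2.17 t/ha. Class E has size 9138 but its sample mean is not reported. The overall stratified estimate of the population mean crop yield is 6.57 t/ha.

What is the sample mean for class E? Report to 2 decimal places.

N = 9671 + 8200 + 6437 + 7143 + 9138 = 40589.
Overall total = μ·N = 6.57·40589 = 266669.73.
Subtract the known strata: 9671·9.40 + 8200·7.51 + 6437·2.48 + 7143·2.17 = 183953.47.
Remaining total for class E: 266669.73 − 183953.47 = 82716.26.
Divide by its size: 82716.26 / 9138 = 9.0519... → 9.05.

9.05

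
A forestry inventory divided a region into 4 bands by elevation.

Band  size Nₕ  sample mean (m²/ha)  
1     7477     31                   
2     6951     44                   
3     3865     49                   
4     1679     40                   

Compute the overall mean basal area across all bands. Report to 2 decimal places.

x̄_st = (Σ Nₕx̄ₕ) / (Σ Nₕ) = (7477·31 + 6951·44 + 3865·49 + 1679·40) / 19972
= 794176 / 19972 = 39.7645... → 39.76.

39.76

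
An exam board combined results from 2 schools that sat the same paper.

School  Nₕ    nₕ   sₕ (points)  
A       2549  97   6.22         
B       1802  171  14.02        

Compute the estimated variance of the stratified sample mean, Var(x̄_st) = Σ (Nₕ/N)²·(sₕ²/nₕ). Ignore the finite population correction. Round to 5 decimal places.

N = 4351; Wₕ = Nₕ/N.
school A: (2549/4351)²·6.22²/97 = 0.13688963
school B: (1802/4351)²·14.02²/171 = 0.19716568
Sum = 0.33405531 → 0.33406.

0.33406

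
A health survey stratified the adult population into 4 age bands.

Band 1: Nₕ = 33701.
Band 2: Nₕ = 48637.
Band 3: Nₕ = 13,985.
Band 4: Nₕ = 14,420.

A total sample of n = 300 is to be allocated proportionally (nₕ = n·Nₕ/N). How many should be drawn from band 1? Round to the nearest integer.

N = 33701 + 48637 + 13985 + 14420 = 110743.
n_1 = 300·33701/110743 = 91.295... → 91.

91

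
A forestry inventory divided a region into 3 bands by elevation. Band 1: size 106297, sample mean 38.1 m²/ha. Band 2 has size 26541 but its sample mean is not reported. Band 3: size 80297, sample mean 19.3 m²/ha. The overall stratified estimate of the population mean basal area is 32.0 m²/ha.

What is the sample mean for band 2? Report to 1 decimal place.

Σ Nₕx̄ₕ = N·μ, so 26541·x̄_2 = 213135·32.0 − (106297·38.1 + 80297·19.3).
= 6820320 − 5599647.8 = 1220672.2.
x̄_2 = 1220672.2 / 26541 = 45.992... → 46.0.

46.0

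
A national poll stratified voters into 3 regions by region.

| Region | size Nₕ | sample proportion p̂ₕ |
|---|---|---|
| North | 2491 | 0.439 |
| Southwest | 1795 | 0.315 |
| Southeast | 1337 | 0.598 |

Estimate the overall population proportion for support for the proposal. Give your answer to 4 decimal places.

0.4372

N = 2491 + 1795 + 1337 = 5623.
Overall proportion = Σ (Nₕ/N)·p̂ₕ.
Σ Nₕp̂ₕ = 1093.549 + 565.425 + 799.526 = 2458.5.
2458.5 / 5623 = 0.437222... → 0.4372.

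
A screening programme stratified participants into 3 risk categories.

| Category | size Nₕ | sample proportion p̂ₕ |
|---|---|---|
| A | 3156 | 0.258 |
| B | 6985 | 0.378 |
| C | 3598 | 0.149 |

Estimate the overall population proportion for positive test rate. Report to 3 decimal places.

N = 3156 + 6985 + 3598 = 13739.
Overall proportion = Σ (Nₕ/N)·p̂ₕ.
Σ Nₕp̂ₕ = 814.248 + 2640.33 + 536.102 = 3990.68.
3990.68 / 13739 = 0.29046... → 0.290.

0.290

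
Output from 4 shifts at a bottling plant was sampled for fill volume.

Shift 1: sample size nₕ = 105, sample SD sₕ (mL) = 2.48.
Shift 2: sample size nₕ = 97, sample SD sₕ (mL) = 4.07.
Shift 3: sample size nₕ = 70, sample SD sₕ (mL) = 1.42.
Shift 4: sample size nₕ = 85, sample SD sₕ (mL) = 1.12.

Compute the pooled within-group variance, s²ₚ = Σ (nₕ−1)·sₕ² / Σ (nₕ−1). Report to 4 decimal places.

7.0096

1: (105−1)·2.48² = 104·6.1504 = 639.6416
2: (97−1)·4.07² = 96·16.5649 = 1590.2304
3: (70−1)·1.42² = 69·2.0164 = 139.1316
4: (85−1)·1.12² = 84·1.2544 = 105.3696
Numerator = 2474.3732; denominator = Σ(nₕ−1) = 353.
s²ₚ = 2474.3732/353 = 7.009556... → 7.0096.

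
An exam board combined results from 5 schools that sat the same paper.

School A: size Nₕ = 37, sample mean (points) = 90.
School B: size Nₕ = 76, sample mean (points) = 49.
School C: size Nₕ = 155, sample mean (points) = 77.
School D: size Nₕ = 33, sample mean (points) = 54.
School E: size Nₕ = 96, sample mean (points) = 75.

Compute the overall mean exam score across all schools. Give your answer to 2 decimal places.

70.46

N = 397; weights Wₕ = Nₕ/N = (0.0932, 0.1914, 0.3904, 0.0831, 0.2418).
x̄_st = Σ Wₕ·x̄ₕ = 0.0932·90 + 0.1914·49 + 0.3904·77 + 0.0831·54 + 0.2418·75 ≈ 70.4559...
→ 70.46.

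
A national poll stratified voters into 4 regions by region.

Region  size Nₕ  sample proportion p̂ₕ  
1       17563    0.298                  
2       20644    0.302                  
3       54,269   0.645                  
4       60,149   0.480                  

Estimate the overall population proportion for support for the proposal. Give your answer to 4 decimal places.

N = 17563 + 20644 + 54269 + 60149 = 152625.
Overall proportion = Σ (Nₕ/N)·p̂ₕ.
Σ Nₕp̂ₕ = 5233.774 + 6234.488 + 35003.505 + 28871.52 = 75343.287.
75343.287 / 152625 = 0.493650... → 0.4936.

0.4936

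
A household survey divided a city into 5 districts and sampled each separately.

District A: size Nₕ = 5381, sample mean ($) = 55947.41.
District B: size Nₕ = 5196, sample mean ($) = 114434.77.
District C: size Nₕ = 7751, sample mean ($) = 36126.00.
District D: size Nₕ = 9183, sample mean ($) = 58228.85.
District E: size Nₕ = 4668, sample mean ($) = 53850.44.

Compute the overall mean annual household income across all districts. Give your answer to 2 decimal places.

N = 5381 + 5196 + 7751 + 9183 + 4668 = 32179.
The stratified mean weights each stratum mean by its population share Nₕ/N.
Σ Nₕx̄ₕ = 5381·55947.41 + 5196·114434.77 + 7751·36126.00 + 9183·58228.85 + 4668·53850.44 = 301053013.21 + 594603064.92 + 280012626 + 534715529.55 + 251373853.92 = 1961758087.6.
Divide by N: 1961758087.6 / 32179 = 60963.9233... → 60963.92.

60963.92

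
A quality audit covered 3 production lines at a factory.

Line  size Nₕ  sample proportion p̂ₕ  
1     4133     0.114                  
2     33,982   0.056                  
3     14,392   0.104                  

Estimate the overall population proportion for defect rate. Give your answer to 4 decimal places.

N = 4133 + 33982 + 14392 = 52507.
Overall proportion = Σ (Nₕ/N)·p̂ₕ.
Σ Nₕp̂ₕ = 471.162 + 1902.992 + 1496.768 = 3870.922.
3870.922 / 52507 = 0.073722... → 0.0737.

0.0737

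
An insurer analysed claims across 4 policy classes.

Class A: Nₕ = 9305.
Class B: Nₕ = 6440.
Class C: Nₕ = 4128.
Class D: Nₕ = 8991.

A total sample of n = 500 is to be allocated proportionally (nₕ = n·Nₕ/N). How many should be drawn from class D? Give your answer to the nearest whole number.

156

N = 9305 + 6440 + 4128 + 8991 = 28864.
n_D = 500·8991/28864 = 155.748... → 156.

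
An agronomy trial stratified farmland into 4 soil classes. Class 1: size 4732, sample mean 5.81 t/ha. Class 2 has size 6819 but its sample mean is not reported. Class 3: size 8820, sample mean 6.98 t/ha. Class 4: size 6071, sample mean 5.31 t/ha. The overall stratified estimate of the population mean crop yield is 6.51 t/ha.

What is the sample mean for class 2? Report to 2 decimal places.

7.46

N = 4732 + 6819 + 8820 + 6071 = 26442.
Overall total = μ·N = 6.51·26442 = 172137.42.
Subtract the known strata: 4732·5.81 + 8820·6.98 + 6071·5.31 = 121293.53.
Remaining total for class 2: 172137.42 − 121293.53 = 50843.89.
Divide by its size: 50843.89 / 6819 = 7.4562... → 7.46.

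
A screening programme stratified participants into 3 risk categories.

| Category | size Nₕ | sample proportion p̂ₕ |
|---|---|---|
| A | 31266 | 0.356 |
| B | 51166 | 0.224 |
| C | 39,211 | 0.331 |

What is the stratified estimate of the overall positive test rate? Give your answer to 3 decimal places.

0.292

N = 31266 + 51166 + 39211 = 121643.
Overall proportion = Σ (Nₕ/N)·p̂ₕ.
Σ Nₕp̂ₕ = 11130.696 + 11461.184 + 12978.841 = 35570.721.
35570.721 / 121643 = 0.29242... → 0.292.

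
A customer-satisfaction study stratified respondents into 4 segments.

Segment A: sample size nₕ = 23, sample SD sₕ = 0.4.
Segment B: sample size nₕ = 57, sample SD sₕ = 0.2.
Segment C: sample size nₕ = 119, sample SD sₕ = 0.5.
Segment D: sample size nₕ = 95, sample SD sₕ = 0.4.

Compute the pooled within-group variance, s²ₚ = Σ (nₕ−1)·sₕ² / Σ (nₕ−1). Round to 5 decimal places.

0.17345

A: (23−1)·0.4² = 22·0.16 = 3.52
B: (57−1)·0.2² = 56·0.04 = 2.24
C: (119−1)·0.5² = 118·0.25 = 29.5
D: (95−1)·0.4² = 94·0.16 = 15.04
Numerator = 50.3; denominator = Σ(nₕ−1) = 290.
s²ₚ = 50.3/290 = 0.1734483... → 0.17345.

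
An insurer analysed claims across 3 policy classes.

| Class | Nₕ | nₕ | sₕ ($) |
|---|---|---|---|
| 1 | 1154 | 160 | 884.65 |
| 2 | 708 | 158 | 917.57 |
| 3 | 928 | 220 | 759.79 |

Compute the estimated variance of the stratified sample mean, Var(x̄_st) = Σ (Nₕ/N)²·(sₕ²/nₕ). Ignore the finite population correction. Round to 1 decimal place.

1470.3

N = 2790. Term for each stratum: Wₕ²sₕ²/nₕ.
Var(x̄_st) = 836.8087 + 343.1464 + 290.3033 = 1470.2584 → 1470.3.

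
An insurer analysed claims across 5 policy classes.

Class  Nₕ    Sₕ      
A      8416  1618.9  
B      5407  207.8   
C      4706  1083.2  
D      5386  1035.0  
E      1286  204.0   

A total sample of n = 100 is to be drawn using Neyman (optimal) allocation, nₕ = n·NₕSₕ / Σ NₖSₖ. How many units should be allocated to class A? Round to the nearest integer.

Σ NₕSₕ = 8416·1618.9 + 5407·207.8 + 4706·1083.2 + 5386·1035.0 + 1286·204.0 = 25682630.2.
Share for A: 13624662.4/25682630.2 = 0.53050.
n_A = 100 × 0.53050 = 53.050... → 53.

53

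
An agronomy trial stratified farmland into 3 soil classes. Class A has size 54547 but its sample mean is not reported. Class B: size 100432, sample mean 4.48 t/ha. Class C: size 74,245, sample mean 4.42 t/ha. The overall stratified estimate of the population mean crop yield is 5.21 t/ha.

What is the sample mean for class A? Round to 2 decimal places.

N = 54547 + 100432 + 74245 = 229224.
Overall total = μ·N = 5.21·229224 = 1194257.04.
Subtract the known strata: 100432·4.48 + 74245·4.42 = 778098.26.
Remaining total for class A: 1194257.04 − 778098.26 = 416158.78.
Divide by its size: 416158.78 / 54547 = 7.6294... → 7.63.

7.63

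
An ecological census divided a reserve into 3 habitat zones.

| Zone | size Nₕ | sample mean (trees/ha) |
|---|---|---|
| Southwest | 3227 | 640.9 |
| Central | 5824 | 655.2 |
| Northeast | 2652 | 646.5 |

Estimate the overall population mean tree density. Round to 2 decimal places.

649.29

N = 3227 + 5824 + 2652 = 11703.
The stratified mean weights each stratum mean by its population share Nₕ/N.
Σ Nₕx̄ₕ = 3227·640.9 + 5824·655.2 + 2652·646.5 = 2068184.3 + 3815884.8 + 1714518 = 7598587.1.
Divide by N: 7598587.1 / 11703 = 649.2854... → 649.29.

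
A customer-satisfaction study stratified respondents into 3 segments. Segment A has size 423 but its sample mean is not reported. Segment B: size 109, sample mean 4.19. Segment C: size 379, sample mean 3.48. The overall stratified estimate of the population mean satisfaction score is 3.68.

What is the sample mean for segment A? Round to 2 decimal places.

3.73

Σ Nₕx̄ₕ = N·μ, so 423·x̄_A = 911·3.68 − (109·4.19 + 379·3.48).
= 3352.48 − 1775.63 = 1576.85.
x̄_A = 1576.85 / 423 = 3.7278... → 3.73.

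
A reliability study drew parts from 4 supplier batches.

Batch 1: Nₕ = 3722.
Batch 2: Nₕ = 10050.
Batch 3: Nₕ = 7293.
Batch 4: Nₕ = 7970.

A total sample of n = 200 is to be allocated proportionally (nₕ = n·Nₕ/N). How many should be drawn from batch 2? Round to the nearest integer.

Share of batch 2 = 10050/29035 = 0.34613.
Allocate 200 × 0.34613 = 69.227... → 69.

69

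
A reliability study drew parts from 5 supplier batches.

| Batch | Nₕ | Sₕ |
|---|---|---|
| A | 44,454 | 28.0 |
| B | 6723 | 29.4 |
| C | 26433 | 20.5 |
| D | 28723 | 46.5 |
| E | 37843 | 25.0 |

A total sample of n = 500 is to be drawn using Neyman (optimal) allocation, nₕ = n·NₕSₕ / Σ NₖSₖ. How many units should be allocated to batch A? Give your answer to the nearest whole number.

146

Σ NₕSₕ = 44454·28.0 + 6723·29.4 + 26433·20.5 + 28723·46.5 + 37843·25.0 = 4265939.2.
Share for A: 1244712/4265939.2 = 0.29178.
n_A = 500 × 0.29178 = 145.890... → 146.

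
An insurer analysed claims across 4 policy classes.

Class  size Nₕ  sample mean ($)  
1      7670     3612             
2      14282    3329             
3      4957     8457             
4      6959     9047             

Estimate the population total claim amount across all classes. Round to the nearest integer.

180128240

Population total = Σ Nₕ·x̄ₕ (each stratum's size times its mean).
7670·3612 + 14282·3329 + 4957·8457 + 6959·9047 = 27704040 + 47544778 + 41921349 + 62958073 = 180128240.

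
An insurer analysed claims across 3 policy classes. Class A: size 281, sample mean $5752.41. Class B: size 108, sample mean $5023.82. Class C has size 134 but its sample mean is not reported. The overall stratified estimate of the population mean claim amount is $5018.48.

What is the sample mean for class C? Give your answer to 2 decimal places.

3475.11

N = 281 + 108 + 134 = 523.
Overall total = μ·N = 5018.48·523 = 2624665.04.
Subtract the known strata: 281·5752.41 + 108·5023.82 = 2158999.77.
Remaining total for class C: 2624665.04 − 2158999.77 = 465665.27.
Divide by its size: 465665.27 / 134 = 3475.1140... → 3475.11.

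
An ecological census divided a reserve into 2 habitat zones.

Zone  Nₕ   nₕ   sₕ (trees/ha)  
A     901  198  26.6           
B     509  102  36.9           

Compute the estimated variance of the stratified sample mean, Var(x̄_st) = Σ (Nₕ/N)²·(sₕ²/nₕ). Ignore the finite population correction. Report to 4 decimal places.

N = 1410. Term for each stratum: Wₕ²sₕ²/nₕ.
Var(x̄_st) = 1.4591819 + 1.7396020 = 3.1987839 → 3.1988.

3.1988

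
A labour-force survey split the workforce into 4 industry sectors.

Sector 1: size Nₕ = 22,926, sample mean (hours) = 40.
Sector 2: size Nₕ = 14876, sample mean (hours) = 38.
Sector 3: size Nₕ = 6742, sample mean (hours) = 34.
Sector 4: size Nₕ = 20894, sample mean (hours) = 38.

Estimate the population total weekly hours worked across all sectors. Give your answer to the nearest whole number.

2505528

Estimate total by summing Nₕ·x̄ₕ over strata.
22926·40 + 14876·38 + 6742·34 + 20894·38 = 917040 + 565288 + 229228 + 793972 = 2505528.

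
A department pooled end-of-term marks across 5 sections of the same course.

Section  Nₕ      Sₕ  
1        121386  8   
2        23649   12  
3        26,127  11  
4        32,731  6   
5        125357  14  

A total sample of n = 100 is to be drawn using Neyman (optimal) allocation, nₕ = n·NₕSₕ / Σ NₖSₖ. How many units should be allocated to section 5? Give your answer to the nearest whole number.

1: NₕSₕ = 121386·8 = 971088
2: NₕSₕ = 23649·12 = 283788
3: NₕSₕ = 26127·11 = 287397
4: NₕSₕ = 32731·6 = 196386
5: NₕSₕ = 125357·14 = 1754998
Σ NₕSₕ = 3493657.
n_5 = 100·1754998/3493657 = 50.234... → 50.

50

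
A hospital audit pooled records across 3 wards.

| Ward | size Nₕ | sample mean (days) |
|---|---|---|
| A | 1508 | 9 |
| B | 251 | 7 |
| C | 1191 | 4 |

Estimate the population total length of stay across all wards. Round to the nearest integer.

20093

Estimate total by summing Nₕ·x̄ₕ over strata.
1508·9 + 251·7 + 1191·4 = 13572 + 1757 + 4764 = 20093.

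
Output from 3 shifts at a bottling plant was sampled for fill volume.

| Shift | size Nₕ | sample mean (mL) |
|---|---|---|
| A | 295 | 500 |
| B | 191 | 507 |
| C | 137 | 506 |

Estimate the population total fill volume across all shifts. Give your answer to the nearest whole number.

A: 295·500 = 147500
B: 191·507 = 96837
C: 137·506 = 69322
τ̂ = Σ Nₕx̄ₕ = 313659.

313659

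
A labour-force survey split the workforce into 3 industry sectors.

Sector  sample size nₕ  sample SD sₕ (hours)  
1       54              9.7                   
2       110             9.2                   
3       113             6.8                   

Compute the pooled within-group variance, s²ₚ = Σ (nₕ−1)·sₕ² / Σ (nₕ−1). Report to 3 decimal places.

1: (54−1)·9.7² = 53·94.09 = 4986.77
2: (110−1)·9.2² = 109·84.64 = 9225.76
3: (113−1)·6.8² = 112·46.24 = 5178.88
Numerator = 19391.41; denominator = Σ(nₕ−1) = 274.
s²ₚ = 19391.41/274 = 70.77157... → 70.772.

70.772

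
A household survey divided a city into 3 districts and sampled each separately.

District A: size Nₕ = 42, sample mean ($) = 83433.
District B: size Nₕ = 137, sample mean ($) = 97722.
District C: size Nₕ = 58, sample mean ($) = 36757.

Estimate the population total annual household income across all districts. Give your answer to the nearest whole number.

A: 42·83433 = 3504186
B: 137·97722 = 13387914
C: 58·36757 = 2131906
τ̂ = Σ Nₕx̄ₕ = 19024006.

19024006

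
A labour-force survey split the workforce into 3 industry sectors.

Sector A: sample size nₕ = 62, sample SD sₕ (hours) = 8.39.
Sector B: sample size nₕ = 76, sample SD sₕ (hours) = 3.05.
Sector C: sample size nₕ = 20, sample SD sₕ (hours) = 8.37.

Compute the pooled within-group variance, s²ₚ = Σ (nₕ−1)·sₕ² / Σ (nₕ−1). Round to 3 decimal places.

Degrees of freedom: 61 + 75 + 19 = 155.
Σ(nₕ−1)sₕ² = 61·70.3921 + 75·9.3025 + 19·70.0569 = 6322.6867.
s²ₚ = 6322.6867 / 155 = 40.79153... → 40.792.

40.792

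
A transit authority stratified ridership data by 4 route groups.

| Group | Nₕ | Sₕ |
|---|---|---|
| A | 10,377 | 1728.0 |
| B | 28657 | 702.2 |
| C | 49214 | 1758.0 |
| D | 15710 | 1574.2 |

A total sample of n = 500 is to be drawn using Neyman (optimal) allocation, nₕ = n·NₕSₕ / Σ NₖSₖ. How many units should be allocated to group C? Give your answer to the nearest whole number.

290

Σ NₕSₕ = 10377·1728.0 + 28657·702.2 + 49214·1758.0 + 15710·1574.2 = 149303295.4.
Share for C: 86518212/149303295.4 = 0.57948.
n_C = 500 × 0.57948 = 289.740... → 290.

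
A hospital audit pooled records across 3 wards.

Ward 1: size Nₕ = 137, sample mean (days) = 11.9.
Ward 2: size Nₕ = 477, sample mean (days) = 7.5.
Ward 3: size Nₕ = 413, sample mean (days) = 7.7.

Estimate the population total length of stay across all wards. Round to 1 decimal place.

8387.9

1: 137·11.9 = 1630.3
2: 477·7.5 = 3577.5
3: 413·7.7 = 3180.1
τ̂ = Σ Nₕx̄ₕ = 8387.9.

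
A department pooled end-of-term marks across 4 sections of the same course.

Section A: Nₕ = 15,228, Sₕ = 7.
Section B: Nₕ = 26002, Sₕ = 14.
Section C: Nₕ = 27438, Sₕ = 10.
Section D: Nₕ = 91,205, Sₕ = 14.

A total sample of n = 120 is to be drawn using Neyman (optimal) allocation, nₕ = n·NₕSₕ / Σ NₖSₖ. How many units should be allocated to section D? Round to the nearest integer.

76

A: NₕSₕ = 15228·7 = 106596
B: NₕSₕ = 26002·14 = 364028
C: NₕSₕ = 27438·10 = 274380
D: NₕSₕ = 91205·14 = 1276870
Σ NₕSₕ = 2021874.
n_D = 120·1276870/2021874 = 75.783... → 76.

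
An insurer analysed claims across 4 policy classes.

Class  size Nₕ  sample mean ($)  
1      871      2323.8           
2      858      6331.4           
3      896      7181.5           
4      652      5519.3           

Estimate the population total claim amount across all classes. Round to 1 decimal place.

1: 871·2323.8 = 2024029.8
2: 858·6331.4 = 5432341.2
3: 896·7181.5 = 6434624
4: 652·5519.3 = 3598583.6
τ̂ = Σ Nₕx̄ₕ = 17489578.6.

17489578.6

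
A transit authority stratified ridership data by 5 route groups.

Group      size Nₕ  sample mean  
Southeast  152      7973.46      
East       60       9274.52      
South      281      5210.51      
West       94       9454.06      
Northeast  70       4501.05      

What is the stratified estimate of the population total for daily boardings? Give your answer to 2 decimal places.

4436345.57

Population total = Σ Nₕ·x̄ₕ (each stratum's size times its mean).
152·7973.46 + 60·9274.52 + 281·5210.51 + 94·9454.06 + 70·4501.05 = 1211965.92 + 556471.2 + 1464153.31 + 888681.64 + 315073.5 = 4436345.57.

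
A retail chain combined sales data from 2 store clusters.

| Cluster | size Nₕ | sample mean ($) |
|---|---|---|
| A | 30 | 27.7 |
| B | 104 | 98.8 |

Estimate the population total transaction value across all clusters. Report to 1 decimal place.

A: 30·27.7 = 831
B: 104·98.8 = 10275.2
τ̂ = Σ Nₕx̄ₕ = 11106.2.

11106.2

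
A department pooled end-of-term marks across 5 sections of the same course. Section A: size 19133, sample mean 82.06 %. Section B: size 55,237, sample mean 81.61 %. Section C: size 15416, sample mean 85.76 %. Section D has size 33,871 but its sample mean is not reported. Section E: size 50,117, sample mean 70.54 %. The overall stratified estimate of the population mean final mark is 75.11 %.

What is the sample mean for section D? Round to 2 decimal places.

N = 19133 + 55237 + 15416 + 33871 + 50117 = 173774.
Overall total = μ·N = 75.11·173774 = 13052165.14.
Subtract the known strata: 19133·82.06 + 55237·81.61 + 15416·85.76 + 50117·70.54 = 10935274.89.
Remaining total for section D: 13052165.14 − 10935274.89 = 2116890.25.
Divide by its size: 2116890.25 / 33871 = 62.4986... → 62.50.

62.50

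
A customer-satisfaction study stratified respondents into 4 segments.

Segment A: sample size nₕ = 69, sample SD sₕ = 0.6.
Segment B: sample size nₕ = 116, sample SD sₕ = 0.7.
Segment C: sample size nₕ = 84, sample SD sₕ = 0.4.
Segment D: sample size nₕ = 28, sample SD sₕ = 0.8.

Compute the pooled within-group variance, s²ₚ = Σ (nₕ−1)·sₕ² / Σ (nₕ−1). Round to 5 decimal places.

0.38017

Degrees of freedom: 68 + 115 + 83 + 27 = 293.
Σ(nₕ−1)sₕ² = 68·0.36 + 115·0.49 + 83·0.16 + 27·0.64 = 111.39.
s²ₚ = 111.39 / 293 = 0.3801706... → 0.38017.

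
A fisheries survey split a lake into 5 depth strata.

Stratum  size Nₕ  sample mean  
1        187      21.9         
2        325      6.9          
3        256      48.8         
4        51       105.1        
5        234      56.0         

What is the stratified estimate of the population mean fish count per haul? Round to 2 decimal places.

35.42

N = 187 + 325 + 256 + 51 + 234 = 1053.
The stratified mean weights each stratum mean by its population share Nₕ/N.
Σ Nₕx̄ₕ = 187·21.9 + 325·6.9 + 256·48.8 + 51·105.1 + 234·56.0 = 4095.3 + 2242.5 + 12492.8 + 5360.1 + 13104 = 37294.7.
Divide by N: 37294.7 / 1053 = 35.4176... → 35.42.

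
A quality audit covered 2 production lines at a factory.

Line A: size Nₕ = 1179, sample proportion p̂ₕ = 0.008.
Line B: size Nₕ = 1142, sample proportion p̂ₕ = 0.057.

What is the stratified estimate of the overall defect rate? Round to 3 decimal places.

N = 1179 + 1142 = 2321.
Overall proportion = Σ (Nₕ/N)·p̂ₕ.
Σ Nₕp̂ₕ = 9.432 + 65.094 = 74.526.
74.526 / 2321 = 0.03211... → 0.032.

0.032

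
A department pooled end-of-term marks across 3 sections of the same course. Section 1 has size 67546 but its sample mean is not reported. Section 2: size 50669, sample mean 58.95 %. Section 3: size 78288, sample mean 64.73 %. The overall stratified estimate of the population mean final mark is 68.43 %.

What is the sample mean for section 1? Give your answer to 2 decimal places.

N = 67546 + 50669 + 78288 = 196503.
Overall total = μ·N = 68.43·196503 = 13446700.29.
Subtract the known strata: 50669·58.95 + 78288·64.73 = 8054519.79.
Remaining total for section 1: 13446700.29 − 8054519.79 = 5392180.5.
Divide by its size: 5392180.5 / 67546 = 79.8298... → 79.83.

79.83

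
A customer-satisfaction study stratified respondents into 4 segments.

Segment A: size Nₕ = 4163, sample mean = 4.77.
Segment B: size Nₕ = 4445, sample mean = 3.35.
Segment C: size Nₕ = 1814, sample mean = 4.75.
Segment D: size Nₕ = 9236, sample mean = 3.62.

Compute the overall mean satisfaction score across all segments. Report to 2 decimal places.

3.91

x̄_st = (Σ Nₕx̄ₕ) / (Σ Nₕ) = (4163·4.77 + 4445·3.35 + 1814·4.75 + 9236·3.62) / 19658
= 76799.08 / 19658 = 3.9068... → 3.91.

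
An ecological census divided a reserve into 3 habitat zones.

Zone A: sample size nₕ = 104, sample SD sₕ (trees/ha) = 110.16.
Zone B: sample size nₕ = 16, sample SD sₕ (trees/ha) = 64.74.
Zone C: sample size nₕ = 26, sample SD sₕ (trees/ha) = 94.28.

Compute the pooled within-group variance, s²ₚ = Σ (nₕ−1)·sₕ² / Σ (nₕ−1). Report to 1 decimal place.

10734.4

Degrees of freedom: 103 + 15 + 25 = 143.
Σ(nₕ−1)sₕ² = 103·12135.2256 + 15·4191.2676 + 25·8888.7184 = 1535015.2108.
s²ₚ = 1535015.2108 / 143 = 10734.372... → 10734.4.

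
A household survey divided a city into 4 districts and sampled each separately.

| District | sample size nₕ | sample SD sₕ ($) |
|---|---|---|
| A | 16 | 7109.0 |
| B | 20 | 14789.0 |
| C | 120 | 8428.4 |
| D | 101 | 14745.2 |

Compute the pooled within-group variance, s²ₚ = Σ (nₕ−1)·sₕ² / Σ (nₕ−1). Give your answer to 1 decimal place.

138771737.9

Degrees of freedom: 15 + 19 + 119 + 100 = 253.
Σ(nₕ−1)sₕ² = 15·50537881 + 19·218714521 + 119·71037926.56 + 100·217420923.04 = 35109249678.64.
s²ₚ = 35109249678.64 / 253 = 138771737.860... → 138771737.9.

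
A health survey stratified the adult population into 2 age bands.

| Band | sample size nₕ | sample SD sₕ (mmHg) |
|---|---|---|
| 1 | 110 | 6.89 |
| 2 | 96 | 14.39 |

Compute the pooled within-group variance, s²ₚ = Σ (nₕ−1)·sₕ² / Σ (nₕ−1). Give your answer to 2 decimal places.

1: (110−1)·6.89² = 109·47.4721 = 5174.4589
2: (96−1)·14.39² = 95·207.0721 = 19671.8495
Numerator = 24846.3084; denominator = Σ(nₕ−1) = 204.
s²ₚ = 24846.3084/204 = 121.7956... → 121.80.

121.80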